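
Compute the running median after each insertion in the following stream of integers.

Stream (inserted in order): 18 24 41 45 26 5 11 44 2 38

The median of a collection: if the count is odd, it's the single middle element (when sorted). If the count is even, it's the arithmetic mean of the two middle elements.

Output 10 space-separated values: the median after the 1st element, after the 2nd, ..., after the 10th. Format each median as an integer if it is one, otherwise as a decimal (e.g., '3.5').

Step 1: insert 18 -> lo=[18] (size 1, max 18) hi=[] (size 0) -> median=18
Step 2: insert 24 -> lo=[18] (size 1, max 18) hi=[24] (size 1, min 24) -> median=21
Step 3: insert 41 -> lo=[18, 24] (size 2, max 24) hi=[41] (size 1, min 41) -> median=24
Step 4: insert 45 -> lo=[18, 24] (size 2, max 24) hi=[41, 45] (size 2, min 41) -> median=32.5
Step 5: insert 26 -> lo=[18, 24, 26] (size 3, max 26) hi=[41, 45] (size 2, min 41) -> median=26
Step 6: insert 5 -> lo=[5, 18, 24] (size 3, max 24) hi=[26, 41, 45] (size 3, min 26) -> median=25
Step 7: insert 11 -> lo=[5, 11, 18, 24] (size 4, max 24) hi=[26, 41, 45] (size 3, min 26) -> median=24
Step 8: insert 44 -> lo=[5, 11, 18, 24] (size 4, max 24) hi=[26, 41, 44, 45] (size 4, min 26) -> median=25
Step 9: insert 2 -> lo=[2, 5, 11, 18, 24] (size 5, max 24) hi=[26, 41, 44, 45] (size 4, min 26) -> median=24
Step 10: insert 38 -> lo=[2, 5, 11, 18, 24] (size 5, max 24) hi=[26, 38, 41, 44, 45] (size 5, min 26) -> median=25

Answer: 18 21 24 32.5 26 25 24 25 24 25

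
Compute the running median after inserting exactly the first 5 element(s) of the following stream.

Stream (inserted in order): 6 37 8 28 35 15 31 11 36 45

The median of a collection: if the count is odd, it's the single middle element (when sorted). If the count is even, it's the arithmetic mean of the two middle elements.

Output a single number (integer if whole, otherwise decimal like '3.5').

Step 1: insert 6 -> lo=[6] (size 1, max 6) hi=[] (size 0) -> median=6
Step 2: insert 37 -> lo=[6] (size 1, max 6) hi=[37] (size 1, min 37) -> median=21.5
Step 3: insert 8 -> lo=[6, 8] (size 2, max 8) hi=[37] (size 1, min 37) -> median=8
Step 4: insert 28 -> lo=[6, 8] (size 2, max 8) hi=[28, 37] (size 2, min 28) -> median=18
Step 5: insert 35 -> lo=[6, 8, 28] (size 3, max 28) hi=[35, 37] (size 2, min 35) -> median=28

Answer: 28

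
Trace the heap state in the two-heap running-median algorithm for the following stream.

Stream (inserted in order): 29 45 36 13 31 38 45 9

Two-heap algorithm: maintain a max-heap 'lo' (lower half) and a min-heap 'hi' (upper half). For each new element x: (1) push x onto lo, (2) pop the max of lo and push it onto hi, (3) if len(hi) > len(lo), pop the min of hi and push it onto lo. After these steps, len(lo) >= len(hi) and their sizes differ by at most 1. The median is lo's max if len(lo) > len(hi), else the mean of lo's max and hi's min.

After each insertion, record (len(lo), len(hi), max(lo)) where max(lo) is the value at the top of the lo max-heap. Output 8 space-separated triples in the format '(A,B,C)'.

Step 1: insert 29 -> lo=[29] hi=[] -> (len(lo)=1, len(hi)=0, max(lo)=29)
Step 2: insert 45 -> lo=[29] hi=[45] -> (len(lo)=1, len(hi)=1, max(lo)=29)
Step 3: insert 36 -> lo=[29, 36] hi=[45] -> (len(lo)=2, len(hi)=1, max(lo)=36)
Step 4: insert 13 -> lo=[13, 29] hi=[36, 45] -> (len(lo)=2, len(hi)=2, max(lo)=29)
Step 5: insert 31 -> lo=[13, 29, 31] hi=[36, 45] -> (len(lo)=3, len(hi)=2, max(lo)=31)
Step 6: insert 38 -> lo=[13, 29, 31] hi=[36, 38, 45] -> (len(lo)=3, len(hi)=3, max(lo)=31)
Step 7: insert 45 -> lo=[13, 29, 31, 36] hi=[38, 45, 45] -> (len(lo)=4, len(hi)=3, max(lo)=36)
Step 8: insert 9 -> lo=[9, 13, 29, 31] hi=[36, 38, 45, 45] -> (len(lo)=4, len(hi)=4, max(lo)=31)

Answer: (1,0,29) (1,1,29) (2,1,36) (2,2,29) (3,2,31) (3,3,31) (4,3,36) (4,4,31)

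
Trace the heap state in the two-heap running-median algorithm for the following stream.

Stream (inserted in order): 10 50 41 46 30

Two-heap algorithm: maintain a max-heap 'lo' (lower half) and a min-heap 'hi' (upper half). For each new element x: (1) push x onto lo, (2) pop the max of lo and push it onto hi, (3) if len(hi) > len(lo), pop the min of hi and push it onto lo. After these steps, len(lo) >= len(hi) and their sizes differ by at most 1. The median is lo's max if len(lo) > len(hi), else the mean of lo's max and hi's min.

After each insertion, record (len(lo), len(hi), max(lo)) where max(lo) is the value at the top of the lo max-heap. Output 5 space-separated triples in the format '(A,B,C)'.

Step 1: insert 10 -> lo=[10] hi=[] -> (len(lo)=1, len(hi)=0, max(lo)=10)
Step 2: insert 50 -> lo=[10] hi=[50] -> (len(lo)=1, len(hi)=1, max(lo)=10)
Step 3: insert 41 -> lo=[10, 41] hi=[50] -> (len(lo)=2, len(hi)=1, max(lo)=41)
Step 4: insert 46 -> lo=[10, 41] hi=[46, 50] -> (len(lo)=2, len(hi)=2, max(lo)=41)
Step 5: insert 30 -> lo=[10, 30, 41] hi=[46, 50] -> (len(lo)=3, len(hi)=2, max(lo)=41)

Answer: (1,0,10) (1,1,10) (2,1,41) (2,2,41) (3,2,41)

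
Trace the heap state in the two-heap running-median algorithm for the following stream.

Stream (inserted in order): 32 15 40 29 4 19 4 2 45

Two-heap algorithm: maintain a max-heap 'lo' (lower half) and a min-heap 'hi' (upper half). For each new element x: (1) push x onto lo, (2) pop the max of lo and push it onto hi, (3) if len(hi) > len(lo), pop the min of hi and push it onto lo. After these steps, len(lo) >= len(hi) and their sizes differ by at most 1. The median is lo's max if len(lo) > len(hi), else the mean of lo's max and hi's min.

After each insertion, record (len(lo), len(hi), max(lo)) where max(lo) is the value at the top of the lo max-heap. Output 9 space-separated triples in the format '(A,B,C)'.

Answer: (1,0,32) (1,1,15) (2,1,32) (2,2,29) (3,2,29) (3,3,19) (4,3,19) (4,4,15) (5,4,19)

Derivation:
Step 1: insert 32 -> lo=[32] hi=[] -> (len(lo)=1, len(hi)=0, max(lo)=32)
Step 2: insert 15 -> lo=[15] hi=[32] -> (len(lo)=1, len(hi)=1, max(lo)=15)
Step 3: insert 40 -> lo=[15, 32] hi=[40] -> (len(lo)=2, len(hi)=1, max(lo)=32)
Step 4: insert 29 -> lo=[15, 29] hi=[32, 40] -> (len(lo)=2, len(hi)=2, max(lo)=29)
Step 5: insert 4 -> lo=[4, 15, 29] hi=[32, 40] -> (len(lo)=3, len(hi)=2, max(lo)=29)
Step 6: insert 19 -> lo=[4, 15, 19] hi=[29, 32, 40] -> (len(lo)=3, len(hi)=3, max(lo)=19)
Step 7: insert 4 -> lo=[4, 4, 15, 19] hi=[29, 32, 40] -> (len(lo)=4, len(hi)=3, max(lo)=19)
Step 8: insert 2 -> lo=[2, 4, 4, 15] hi=[19, 29, 32, 40] -> (len(lo)=4, len(hi)=4, max(lo)=15)
Step 9: insert 45 -> lo=[2, 4, 4, 15, 19] hi=[29, 32, 40, 45] -> (len(lo)=5, len(hi)=4, max(lo)=19)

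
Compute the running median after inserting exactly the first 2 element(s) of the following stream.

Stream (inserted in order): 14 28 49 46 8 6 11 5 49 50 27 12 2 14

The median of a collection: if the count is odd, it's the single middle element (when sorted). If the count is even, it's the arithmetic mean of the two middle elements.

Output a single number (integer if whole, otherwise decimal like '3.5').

Step 1: insert 14 -> lo=[14] (size 1, max 14) hi=[] (size 0) -> median=14
Step 2: insert 28 -> lo=[14] (size 1, max 14) hi=[28] (size 1, min 28) -> median=21

Answer: 21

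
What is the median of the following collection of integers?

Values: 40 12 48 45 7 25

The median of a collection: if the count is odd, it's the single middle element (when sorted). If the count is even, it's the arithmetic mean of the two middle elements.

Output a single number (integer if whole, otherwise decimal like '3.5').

Step 1: insert 40 -> lo=[40] (size 1, max 40) hi=[] (size 0) -> median=40
Step 2: insert 12 -> lo=[12] (size 1, max 12) hi=[40] (size 1, min 40) -> median=26
Step 3: insert 48 -> lo=[12, 40] (size 2, max 40) hi=[48] (size 1, min 48) -> median=40
Step 4: insert 45 -> lo=[12, 40] (size 2, max 40) hi=[45, 48] (size 2, min 45) -> median=42.5
Step 5: insert 7 -> lo=[7, 12, 40] (size 3, max 40) hi=[45, 48] (size 2, min 45) -> median=40
Step 6: insert 25 -> lo=[7, 12, 25] (size 3, max 25) hi=[40, 45, 48] (size 3, min 40) -> median=32.5

Answer: 32.5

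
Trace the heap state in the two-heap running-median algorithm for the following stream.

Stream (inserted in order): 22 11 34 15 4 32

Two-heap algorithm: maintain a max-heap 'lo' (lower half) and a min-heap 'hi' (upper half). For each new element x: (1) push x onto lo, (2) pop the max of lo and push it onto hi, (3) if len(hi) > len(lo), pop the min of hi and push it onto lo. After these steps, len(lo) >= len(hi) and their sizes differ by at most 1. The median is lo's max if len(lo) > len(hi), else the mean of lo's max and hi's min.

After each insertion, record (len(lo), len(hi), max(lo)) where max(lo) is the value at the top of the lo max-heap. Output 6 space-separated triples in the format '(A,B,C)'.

Step 1: insert 22 -> lo=[22] hi=[] -> (len(lo)=1, len(hi)=0, max(lo)=22)
Step 2: insert 11 -> lo=[11] hi=[22] -> (len(lo)=1, len(hi)=1, max(lo)=11)
Step 3: insert 34 -> lo=[11, 22] hi=[34] -> (len(lo)=2, len(hi)=1, max(lo)=22)
Step 4: insert 15 -> lo=[11, 15] hi=[22, 34] -> (len(lo)=2, len(hi)=2, max(lo)=15)
Step 5: insert 4 -> lo=[4, 11, 15] hi=[22, 34] -> (len(lo)=3, len(hi)=2, max(lo)=15)
Step 6: insert 32 -> lo=[4, 11, 15] hi=[22, 32, 34] -> (len(lo)=3, len(hi)=3, max(lo)=15)

Answer: (1,0,22) (1,1,11) (2,1,22) (2,2,15) (3,2,15) (3,3,15)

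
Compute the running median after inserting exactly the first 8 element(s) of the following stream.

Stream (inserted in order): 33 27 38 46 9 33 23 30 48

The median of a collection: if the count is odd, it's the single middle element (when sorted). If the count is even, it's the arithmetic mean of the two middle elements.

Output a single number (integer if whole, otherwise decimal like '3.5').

Step 1: insert 33 -> lo=[33] (size 1, max 33) hi=[] (size 0) -> median=33
Step 2: insert 27 -> lo=[27] (size 1, max 27) hi=[33] (size 1, min 33) -> median=30
Step 3: insert 38 -> lo=[27, 33] (size 2, max 33) hi=[38] (size 1, min 38) -> median=33
Step 4: insert 46 -> lo=[27, 33] (size 2, max 33) hi=[38, 46] (size 2, min 38) -> median=35.5
Step 5: insert 9 -> lo=[9, 27, 33] (size 3, max 33) hi=[38, 46] (size 2, min 38) -> median=33
Step 6: insert 33 -> lo=[9, 27, 33] (size 3, max 33) hi=[33, 38, 46] (size 3, min 33) -> median=33
Step 7: insert 23 -> lo=[9, 23, 27, 33] (size 4, max 33) hi=[33, 38, 46] (size 3, min 33) -> median=33
Step 8: insert 30 -> lo=[9, 23, 27, 30] (size 4, max 30) hi=[33, 33, 38, 46] (size 4, min 33) -> median=31.5

Answer: 31.5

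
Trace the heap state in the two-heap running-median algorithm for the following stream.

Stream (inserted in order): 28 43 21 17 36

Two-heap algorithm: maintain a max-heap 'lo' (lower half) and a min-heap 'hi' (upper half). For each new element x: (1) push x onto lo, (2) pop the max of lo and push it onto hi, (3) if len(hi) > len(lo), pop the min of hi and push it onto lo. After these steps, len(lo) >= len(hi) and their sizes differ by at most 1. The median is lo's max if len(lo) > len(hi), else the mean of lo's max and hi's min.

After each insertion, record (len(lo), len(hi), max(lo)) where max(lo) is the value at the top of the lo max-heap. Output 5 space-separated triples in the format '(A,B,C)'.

Answer: (1,0,28) (1,1,28) (2,1,28) (2,2,21) (3,2,28)

Derivation:
Step 1: insert 28 -> lo=[28] hi=[] -> (len(lo)=1, len(hi)=0, max(lo)=28)
Step 2: insert 43 -> lo=[28] hi=[43] -> (len(lo)=1, len(hi)=1, max(lo)=28)
Step 3: insert 21 -> lo=[21, 28] hi=[43] -> (len(lo)=2, len(hi)=1, max(lo)=28)
Step 4: insert 17 -> lo=[17, 21] hi=[28, 43] -> (len(lo)=2, len(hi)=2, max(lo)=21)
Step 5: insert 36 -> lo=[17, 21, 28] hi=[36, 43] -> (len(lo)=3, len(hi)=2, max(lo)=28)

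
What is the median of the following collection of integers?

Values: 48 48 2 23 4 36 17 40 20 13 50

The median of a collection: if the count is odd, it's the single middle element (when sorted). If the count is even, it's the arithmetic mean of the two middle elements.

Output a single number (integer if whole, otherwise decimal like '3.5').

Step 1: insert 48 -> lo=[48] (size 1, max 48) hi=[] (size 0) -> median=48
Step 2: insert 48 -> lo=[48] (size 1, max 48) hi=[48] (size 1, min 48) -> median=48
Step 3: insert 2 -> lo=[2, 48] (size 2, max 48) hi=[48] (size 1, min 48) -> median=48
Step 4: insert 23 -> lo=[2, 23] (size 2, max 23) hi=[48, 48] (size 2, min 48) -> median=35.5
Step 5: insert 4 -> lo=[2, 4, 23] (size 3, max 23) hi=[48, 48] (size 2, min 48) -> median=23
Step 6: insert 36 -> lo=[2, 4, 23] (size 3, max 23) hi=[36, 48, 48] (size 3, min 36) -> median=29.5
Step 7: insert 17 -> lo=[2, 4, 17, 23] (size 4, max 23) hi=[36, 48, 48] (size 3, min 36) -> median=23
Step 8: insert 40 -> lo=[2, 4, 17, 23] (size 4, max 23) hi=[36, 40, 48, 48] (size 4, min 36) -> median=29.5
Step 9: insert 20 -> lo=[2, 4, 17, 20, 23] (size 5, max 23) hi=[36, 40, 48, 48] (size 4, min 36) -> median=23
Step 10: insert 13 -> lo=[2, 4, 13, 17, 20] (size 5, max 20) hi=[23, 36, 40, 48, 48] (size 5, min 23) -> median=21.5
Step 11: insert 50 -> lo=[2, 4, 13, 17, 20, 23] (size 6, max 23) hi=[36, 40, 48, 48, 50] (size 5, min 36) -> median=23

Answer: 23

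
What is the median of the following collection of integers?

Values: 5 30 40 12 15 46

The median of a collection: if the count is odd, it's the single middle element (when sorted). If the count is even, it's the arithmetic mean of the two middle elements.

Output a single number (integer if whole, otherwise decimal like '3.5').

Step 1: insert 5 -> lo=[5] (size 1, max 5) hi=[] (size 0) -> median=5
Step 2: insert 30 -> lo=[5] (size 1, max 5) hi=[30] (size 1, min 30) -> median=17.5
Step 3: insert 40 -> lo=[5, 30] (size 2, max 30) hi=[40] (size 1, min 40) -> median=30
Step 4: insert 12 -> lo=[5, 12] (size 2, max 12) hi=[30, 40] (size 2, min 30) -> median=21
Step 5: insert 15 -> lo=[5, 12, 15] (size 3, max 15) hi=[30, 40] (size 2, min 30) -> median=15
Step 6: insert 46 -> lo=[5, 12, 15] (size 3, max 15) hi=[30, 40, 46] (size 3, min 30) -> median=22.5

Answer: 22.5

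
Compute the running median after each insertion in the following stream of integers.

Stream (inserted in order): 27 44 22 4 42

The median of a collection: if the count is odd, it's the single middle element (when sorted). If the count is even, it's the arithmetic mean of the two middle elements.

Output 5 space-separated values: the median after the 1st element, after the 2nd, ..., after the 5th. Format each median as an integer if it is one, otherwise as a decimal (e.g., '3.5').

Step 1: insert 27 -> lo=[27] (size 1, max 27) hi=[] (size 0) -> median=27
Step 2: insert 44 -> lo=[27] (size 1, max 27) hi=[44] (size 1, min 44) -> median=35.5
Step 3: insert 22 -> lo=[22, 27] (size 2, max 27) hi=[44] (size 1, min 44) -> median=27
Step 4: insert 4 -> lo=[4, 22] (size 2, max 22) hi=[27, 44] (size 2, min 27) -> median=24.5
Step 5: insert 42 -> lo=[4, 22, 27] (size 3, max 27) hi=[42, 44] (size 2, min 42) -> median=27

Answer: 27 35.5 27 24.5 27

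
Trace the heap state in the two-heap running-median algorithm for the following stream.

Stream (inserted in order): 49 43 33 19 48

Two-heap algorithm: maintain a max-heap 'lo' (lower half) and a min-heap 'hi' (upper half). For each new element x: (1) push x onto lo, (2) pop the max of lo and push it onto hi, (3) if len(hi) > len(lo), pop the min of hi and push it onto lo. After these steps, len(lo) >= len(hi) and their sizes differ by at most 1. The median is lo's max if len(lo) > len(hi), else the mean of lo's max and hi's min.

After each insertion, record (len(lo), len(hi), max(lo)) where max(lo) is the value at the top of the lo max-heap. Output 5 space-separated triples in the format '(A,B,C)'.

Step 1: insert 49 -> lo=[49] hi=[] -> (len(lo)=1, len(hi)=0, max(lo)=49)
Step 2: insert 43 -> lo=[43] hi=[49] -> (len(lo)=1, len(hi)=1, max(lo)=43)
Step 3: insert 33 -> lo=[33, 43] hi=[49] -> (len(lo)=2, len(hi)=1, max(lo)=43)
Step 4: insert 19 -> lo=[19, 33] hi=[43, 49] -> (len(lo)=2, len(hi)=2, max(lo)=33)
Step 5: insert 48 -> lo=[19, 33, 43] hi=[48, 49] -> (len(lo)=3, len(hi)=2, max(lo)=43)

Answer: (1,0,49) (1,1,43) (2,1,43) (2,2,33) (3,2,43)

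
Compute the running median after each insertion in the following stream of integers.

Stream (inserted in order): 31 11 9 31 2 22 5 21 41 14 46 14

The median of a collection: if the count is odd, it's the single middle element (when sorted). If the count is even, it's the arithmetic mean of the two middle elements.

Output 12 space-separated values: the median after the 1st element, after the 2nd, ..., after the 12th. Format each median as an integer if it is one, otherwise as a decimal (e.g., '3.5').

Answer: 31 21 11 21 11 16.5 11 16 21 17.5 21 17.5

Derivation:
Step 1: insert 31 -> lo=[31] (size 1, max 31) hi=[] (size 0) -> median=31
Step 2: insert 11 -> lo=[11] (size 1, max 11) hi=[31] (size 1, min 31) -> median=21
Step 3: insert 9 -> lo=[9, 11] (size 2, max 11) hi=[31] (size 1, min 31) -> median=11
Step 4: insert 31 -> lo=[9, 11] (size 2, max 11) hi=[31, 31] (size 2, min 31) -> median=21
Step 5: insert 2 -> lo=[2, 9, 11] (size 3, max 11) hi=[31, 31] (size 2, min 31) -> median=11
Step 6: insert 22 -> lo=[2, 9, 11] (size 3, max 11) hi=[22, 31, 31] (size 3, min 22) -> median=16.5
Step 7: insert 5 -> lo=[2, 5, 9, 11] (size 4, max 11) hi=[22, 31, 31] (size 3, min 22) -> median=11
Step 8: insert 21 -> lo=[2, 5, 9, 11] (size 4, max 11) hi=[21, 22, 31, 31] (size 4, min 21) -> median=16
Step 9: insert 41 -> lo=[2, 5, 9, 11, 21] (size 5, max 21) hi=[22, 31, 31, 41] (size 4, min 22) -> median=21
Step 10: insert 14 -> lo=[2, 5, 9, 11, 14] (size 5, max 14) hi=[21, 22, 31, 31, 41] (size 5, min 21) -> median=17.5
Step 11: insert 46 -> lo=[2, 5, 9, 11, 14, 21] (size 6, max 21) hi=[22, 31, 31, 41, 46] (size 5, min 22) -> median=21
Step 12: insert 14 -> lo=[2, 5, 9, 11, 14, 14] (size 6, max 14) hi=[21, 22, 31, 31, 41, 46] (size 6, min 21) -> median=17.5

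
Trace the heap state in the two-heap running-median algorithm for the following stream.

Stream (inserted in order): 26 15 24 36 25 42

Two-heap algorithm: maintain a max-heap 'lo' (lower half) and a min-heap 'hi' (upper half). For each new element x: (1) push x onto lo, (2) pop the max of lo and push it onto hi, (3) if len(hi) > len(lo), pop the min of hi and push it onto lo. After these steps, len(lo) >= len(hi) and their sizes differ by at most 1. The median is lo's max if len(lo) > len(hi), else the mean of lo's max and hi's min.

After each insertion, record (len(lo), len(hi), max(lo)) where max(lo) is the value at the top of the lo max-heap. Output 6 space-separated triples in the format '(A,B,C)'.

Step 1: insert 26 -> lo=[26] hi=[] -> (len(lo)=1, len(hi)=0, max(lo)=26)
Step 2: insert 15 -> lo=[15] hi=[26] -> (len(lo)=1, len(hi)=1, max(lo)=15)
Step 3: insert 24 -> lo=[15, 24] hi=[26] -> (len(lo)=2, len(hi)=1, max(lo)=24)
Step 4: insert 36 -> lo=[15, 24] hi=[26, 36] -> (len(lo)=2, len(hi)=2, max(lo)=24)
Step 5: insert 25 -> lo=[15, 24, 25] hi=[26, 36] -> (len(lo)=3, len(hi)=2, max(lo)=25)
Step 6: insert 42 -> lo=[15, 24, 25] hi=[26, 36, 42] -> (len(lo)=3, len(hi)=3, max(lo)=25)

Answer: (1,0,26) (1,1,15) (2,1,24) (2,2,24) (3,2,25) (3,3,25)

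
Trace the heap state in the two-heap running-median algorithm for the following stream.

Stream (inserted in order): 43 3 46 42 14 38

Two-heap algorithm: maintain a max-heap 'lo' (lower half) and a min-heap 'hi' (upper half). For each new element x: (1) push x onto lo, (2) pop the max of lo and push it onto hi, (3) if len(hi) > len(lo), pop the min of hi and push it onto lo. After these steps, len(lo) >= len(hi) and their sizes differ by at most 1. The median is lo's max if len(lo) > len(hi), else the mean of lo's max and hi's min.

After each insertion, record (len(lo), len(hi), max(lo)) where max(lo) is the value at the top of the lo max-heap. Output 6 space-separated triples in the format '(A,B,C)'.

Answer: (1,0,43) (1,1,3) (2,1,43) (2,2,42) (3,2,42) (3,3,38)

Derivation:
Step 1: insert 43 -> lo=[43] hi=[] -> (len(lo)=1, len(hi)=0, max(lo)=43)
Step 2: insert 3 -> lo=[3] hi=[43] -> (len(lo)=1, len(hi)=1, max(lo)=3)
Step 3: insert 46 -> lo=[3, 43] hi=[46] -> (len(lo)=2, len(hi)=1, max(lo)=43)
Step 4: insert 42 -> lo=[3, 42] hi=[43, 46] -> (len(lo)=2, len(hi)=2, max(lo)=42)
Step 5: insert 14 -> lo=[3, 14, 42] hi=[43, 46] -> (len(lo)=3, len(hi)=2, max(lo)=42)
Step 6: insert 38 -> lo=[3, 14, 38] hi=[42, 43, 46] -> (len(lo)=3, len(hi)=3, max(lo)=38)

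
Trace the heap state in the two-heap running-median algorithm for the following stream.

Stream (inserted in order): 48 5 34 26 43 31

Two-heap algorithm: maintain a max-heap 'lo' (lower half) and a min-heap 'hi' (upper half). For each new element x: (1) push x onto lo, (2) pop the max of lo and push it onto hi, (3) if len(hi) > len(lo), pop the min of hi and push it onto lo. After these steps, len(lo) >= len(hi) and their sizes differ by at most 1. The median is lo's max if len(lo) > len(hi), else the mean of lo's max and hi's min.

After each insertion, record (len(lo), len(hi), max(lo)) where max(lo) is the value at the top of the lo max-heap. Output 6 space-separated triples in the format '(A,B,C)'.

Answer: (1,0,48) (1,1,5) (2,1,34) (2,2,26) (3,2,34) (3,3,31)

Derivation:
Step 1: insert 48 -> lo=[48] hi=[] -> (len(lo)=1, len(hi)=0, max(lo)=48)
Step 2: insert 5 -> lo=[5] hi=[48] -> (len(lo)=1, len(hi)=1, max(lo)=5)
Step 3: insert 34 -> lo=[5, 34] hi=[48] -> (len(lo)=2, len(hi)=1, max(lo)=34)
Step 4: insert 26 -> lo=[5, 26] hi=[34, 48] -> (len(lo)=2, len(hi)=2, max(lo)=26)
Step 5: insert 43 -> lo=[5, 26, 34] hi=[43, 48] -> (len(lo)=3, len(hi)=2, max(lo)=34)
Step 6: insert 31 -> lo=[5, 26, 31] hi=[34, 43, 48] -> (len(lo)=3, len(hi)=3, max(lo)=31)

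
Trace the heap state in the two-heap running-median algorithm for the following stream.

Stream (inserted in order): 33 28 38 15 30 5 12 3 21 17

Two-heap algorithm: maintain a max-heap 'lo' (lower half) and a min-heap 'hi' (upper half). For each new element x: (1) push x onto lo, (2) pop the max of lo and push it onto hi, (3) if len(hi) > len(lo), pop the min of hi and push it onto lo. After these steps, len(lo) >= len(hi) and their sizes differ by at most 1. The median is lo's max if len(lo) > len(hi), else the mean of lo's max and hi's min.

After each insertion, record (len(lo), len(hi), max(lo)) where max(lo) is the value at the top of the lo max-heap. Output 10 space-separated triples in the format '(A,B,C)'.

Step 1: insert 33 -> lo=[33] hi=[] -> (len(lo)=1, len(hi)=0, max(lo)=33)
Step 2: insert 28 -> lo=[28] hi=[33] -> (len(lo)=1, len(hi)=1, max(lo)=28)
Step 3: insert 38 -> lo=[28, 33] hi=[38] -> (len(lo)=2, len(hi)=1, max(lo)=33)
Step 4: insert 15 -> lo=[15, 28] hi=[33, 38] -> (len(lo)=2, len(hi)=2, max(lo)=28)
Step 5: insert 30 -> lo=[15, 28, 30] hi=[33, 38] -> (len(lo)=3, len(hi)=2, max(lo)=30)
Step 6: insert 5 -> lo=[5, 15, 28] hi=[30, 33, 38] -> (len(lo)=3, len(hi)=3, max(lo)=28)
Step 7: insert 12 -> lo=[5, 12, 15, 28] hi=[30, 33, 38] -> (len(lo)=4, len(hi)=3, max(lo)=28)
Step 8: insert 3 -> lo=[3, 5, 12, 15] hi=[28, 30, 33, 38] -> (len(lo)=4, len(hi)=4, max(lo)=15)
Step 9: insert 21 -> lo=[3, 5, 12, 15, 21] hi=[28, 30, 33, 38] -> (len(lo)=5, len(hi)=4, max(lo)=21)
Step 10: insert 17 -> lo=[3, 5, 12, 15, 17] hi=[21, 28, 30, 33, 38] -> (len(lo)=5, len(hi)=5, max(lo)=17)

Answer: (1,0,33) (1,1,28) (2,1,33) (2,2,28) (3,2,30) (3,3,28) (4,3,28) (4,4,15) (5,4,21) (5,5,17)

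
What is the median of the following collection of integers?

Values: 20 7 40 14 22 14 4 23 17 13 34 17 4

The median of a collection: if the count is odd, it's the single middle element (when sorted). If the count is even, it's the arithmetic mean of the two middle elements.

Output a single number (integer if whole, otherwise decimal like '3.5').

Step 1: insert 20 -> lo=[20] (size 1, max 20) hi=[] (size 0) -> median=20
Step 2: insert 7 -> lo=[7] (size 1, max 7) hi=[20] (size 1, min 20) -> median=13.5
Step 3: insert 40 -> lo=[7, 20] (size 2, max 20) hi=[40] (size 1, min 40) -> median=20
Step 4: insert 14 -> lo=[7, 14] (size 2, max 14) hi=[20, 40] (size 2, min 20) -> median=17
Step 5: insert 22 -> lo=[7, 14, 20] (size 3, max 20) hi=[22, 40] (size 2, min 22) -> median=20
Step 6: insert 14 -> lo=[7, 14, 14] (size 3, max 14) hi=[20, 22, 40] (size 3, min 20) -> median=17
Step 7: insert 4 -> lo=[4, 7, 14, 14] (size 4, max 14) hi=[20, 22, 40] (size 3, min 20) -> median=14
Step 8: insert 23 -> lo=[4, 7, 14, 14] (size 4, max 14) hi=[20, 22, 23, 40] (size 4, min 20) -> median=17
Step 9: insert 17 -> lo=[4, 7, 14, 14, 17] (size 5, max 17) hi=[20, 22, 23, 40] (size 4, min 20) -> median=17
Step 10: insert 13 -> lo=[4, 7, 13, 14, 14] (size 5, max 14) hi=[17, 20, 22, 23, 40] (size 5, min 17) -> median=15.5
Step 11: insert 34 -> lo=[4, 7, 13, 14, 14, 17] (size 6, max 17) hi=[20, 22, 23, 34, 40] (size 5, min 20) -> median=17
Step 12: insert 17 -> lo=[4, 7, 13, 14, 14, 17] (size 6, max 17) hi=[17, 20, 22, 23, 34, 40] (size 6, min 17) -> median=17
Step 13: insert 4 -> lo=[4, 4, 7, 13, 14, 14, 17] (size 7, max 17) hi=[17, 20, 22, 23, 34, 40] (size 6, min 17) -> median=17

Answer: 17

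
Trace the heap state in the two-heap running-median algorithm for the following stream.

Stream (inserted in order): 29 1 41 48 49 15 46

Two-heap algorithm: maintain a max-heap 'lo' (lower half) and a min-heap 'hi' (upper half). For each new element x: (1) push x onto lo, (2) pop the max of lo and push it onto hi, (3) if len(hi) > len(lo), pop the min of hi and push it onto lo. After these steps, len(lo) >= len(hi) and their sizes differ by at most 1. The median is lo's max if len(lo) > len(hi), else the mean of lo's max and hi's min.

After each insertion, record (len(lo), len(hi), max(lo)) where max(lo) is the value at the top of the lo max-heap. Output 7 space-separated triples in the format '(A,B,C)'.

Step 1: insert 29 -> lo=[29] hi=[] -> (len(lo)=1, len(hi)=0, max(lo)=29)
Step 2: insert 1 -> lo=[1] hi=[29] -> (len(lo)=1, len(hi)=1, max(lo)=1)
Step 3: insert 41 -> lo=[1, 29] hi=[41] -> (len(lo)=2, len(hi)=1, max(lo)=29)
Step 4: insert 48 -> lo=[1, 29] hi=[41, 48] -> (len(lo)=2, len(hi)=2, max(lo)=29)
Step 5: insert 49 -> lo=[1, 29, 41] hi=[48, 49] -> (len(lo)=3, len(hi)=2, max(lo)=41)
Step 6: insert 15 -> lo=[1, 15, 29] hi=[41, 48, 49] -> (len(lo)=3, len(hi)=3, max(lo)=29)
Step 7: insert 46 -> lo=[1, 15, 29, 41] hi=[46, 48, 49] -> (len(lo)=4, len(hi)=3, max(lo)=41)

Answer: (1,0,29) (1,1,1) (2,1,29) (2,2,29) (3,2,41) (3,3,29) (4,3,41)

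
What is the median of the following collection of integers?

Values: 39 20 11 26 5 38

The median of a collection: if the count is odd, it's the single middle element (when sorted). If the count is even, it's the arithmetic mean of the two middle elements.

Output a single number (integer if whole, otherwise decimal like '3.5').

Answer: 23

Derivation:
Step 1: insert 39 -> lo=[39] (size 1, max 39) hi=[] (size 0) -> median=39
Step 2: insert 20 -> lo=[20] (size 1, max 20) hi=[39] (size 1, min 39) -> median=29.5
Step 3: insert 11 -> lo=[11, 20] (size 2, max 20) hi=[39] (size 1, min 39) -> median=20
Step 4: insert 26 -> lo=[11, 20] (size 2, max 20) hi=[26, 39] (size 2, min 26) -> median=23
Step 5: insert 5 -> lo=[5, 11, 20] (size 3, max 20) hi=[26, 39] (size 2, min 26) -> median=20
Step 6: insert 38 -> lo=[5, 11, 20] (size 3, max 20) hi=[26, 38, 39] (size 3, min 26) -> median=23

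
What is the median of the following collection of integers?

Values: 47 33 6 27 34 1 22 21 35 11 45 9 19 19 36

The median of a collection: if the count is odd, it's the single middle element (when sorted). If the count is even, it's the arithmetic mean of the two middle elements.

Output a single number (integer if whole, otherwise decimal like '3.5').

Step 1: insert 47 -> lo=[47] (size 1, max 47) hi=[] (size 0) -> median=47
Step 2: insert 33 -> lo=[33] (size 1, max 33) hi=[47] (size 1, min 47) -> median=40
Step 3: insert 6 -> lo=[6, 33] (size 2, max 33) hi=[47] (size 1, min 47) -> median=33
Step 4: insert 27 -> lo=[6, 27] (size 2, max 27) hi=[33, 47] (size 2, min 33) -> median=30
Step 5: insert 34 -> lo=[6, 27, 33] (size 3, max 33) hi=[34, 47] (size 2, min 34) -> median=33
Step 6: insert 1 -> lo=[1, 6, 27] (size 3, max 27) hi=[33, 34, 47] (size 3, min 33) -> median=30
Step 7: insert 22 -> lo=[1, 6, 22, 27] (size 4, max 27) hi=[33, 34, 47] (size 3, min 33) -> median=27
Step 8: insert 21 -> lo=[1, 6, 21, 22] (size 4, max 22) hi=[27, 33, 34, 47] (size 4, min 27) -> median=24.5
Step 9: insert 35 -> lo=[1, 6, 21, 22, 27] (size 5, max 27) hi=[33, 34, 35, 47] (size 4, min 33) -> median=27
Step 10: insert 11 -> lo=[1, 6, 11, 21, 22] (size 5, max 22) hi=[27, 33, 34, 35, 47] (size 5, min 27) -> median=24.5
Step 11: insert 45 -> lo=[1, 6, 11, 21, 22, 27] (size 6, max 27) hi=[33, 34, 35, 45, 47] (size 5, min 33) -> median=27
Step 12: insert 9 -> lo=[1, 6, 9, 11, 21, 22] (size 6, max 22) hi=[27, 33, 34, 35, 45, 47] (size 6, min 27) -> median=24.5
Step 13: insert 19 -> lo=[1, 6, 9, 11, 19, 21, 22] (size 7, max 22) hi=[27, 33, 34, 35, 45, 47] (size 6, min 27) -> median=22
Step 14: insert 19 -> lo=[1, 6, 9, 11, 19, 19, 21] (size 7, max 21) hi=[22, 27, 33, 34, 35, 45, 47] (size 7, min 22) -> median=21.5
Step 15: insert 36 -> lo=[1, 6, 9, 11, 19, 19, 21, 22] (size 8, max 22) hi=[27, 33, 34, 35, 36, 45, 47] (size 7, min 27) -> median=22

Answer: 22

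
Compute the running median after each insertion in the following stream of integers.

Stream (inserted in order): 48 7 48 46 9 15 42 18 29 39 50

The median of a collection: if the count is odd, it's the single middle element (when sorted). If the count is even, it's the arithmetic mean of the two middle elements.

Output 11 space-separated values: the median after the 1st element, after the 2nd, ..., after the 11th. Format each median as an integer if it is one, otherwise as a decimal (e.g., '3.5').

Answer: 48 27.5 48 47 46 30.5 42 30 29 34 39

Derivation:
Step 1: insert 48 -> lo=[48] (size 1, max 48) hi=[] (size 0) -> median=48
Step 2: insert 7 -> lo=[7] (size 1, max 7) hi=[48] (size 1, min 48) -> median=27.5
Step 3: insert 48 -> lo=[7, 48] (size 2, max 48) hi=[48] (size 1, min 48) -> median=48
Step 4: insert 46 -> lo=[7, 46] (size 2, max 46) hi=[48, 48] (size 2, min 48) -> median=47
Step 5: insert 9 -> lo=[7, 9, 46] (size 3, max 46) hi=[48, 48] (size 2, min 48) -> median=46
Step 6: insert 15 -> lo=[7, 9, 15] (size 3, max 15) hi=[46, 48, 48] (size 3, min 46) -> median=30.5
Step 7: insert 42 -> lo=[7, 9, 15, 42] (size 4, max 42) hi=[46, 48, 48] (size 3, min 46) -> median=42
Step 8: insert 18 -> lo=[7, 9, 15, 18] (size 4, max 18) hi=[42, 46, 48, 48] (size 4, min 42) -> median=30
Step 9: insert 29 -> lo=[7, 9, 15, 18, 29] (size 5, max 29) hi=[42, 46, 48, 48] (size 4, min 42) -> median=29
Step 10: insert 39 -> lo=[7, 9, 15, 18, 29] (size 5, max 29) hi=[39, 42, 46, 48, 48] (size 5, min 39) -> median=34
Step 11: insert 50 -> lo=[7, 9, 15, 18, 29, 39] (size 6, max 39) hi=[42, 46, 48, 48, 50] (size 5, min 42) -> median=39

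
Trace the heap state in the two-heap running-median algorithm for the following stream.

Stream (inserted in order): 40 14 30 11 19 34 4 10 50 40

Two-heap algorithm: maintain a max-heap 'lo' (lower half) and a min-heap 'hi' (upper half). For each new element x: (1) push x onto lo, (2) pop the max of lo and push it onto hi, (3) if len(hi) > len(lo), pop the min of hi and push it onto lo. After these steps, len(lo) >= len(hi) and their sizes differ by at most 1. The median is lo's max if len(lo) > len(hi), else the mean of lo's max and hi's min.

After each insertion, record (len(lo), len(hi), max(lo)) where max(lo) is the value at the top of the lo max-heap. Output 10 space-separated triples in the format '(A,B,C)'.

Step 1: insert 40 -> lo=[40] hi=[] -> (len(lo)=1, len(hi)=0, max(lo)=40)
Step 2: insert 14 -> lo=[14] hi=[40] -> (len(lo)=1, len(hi)=1, max(lo)=14)
Step 3: insert 30 -> lo=[14, 30] hi=[40] -> (len(lo)=2, len(hi)=1, max(lo)=30)
Step 4: insert 11 -> lo=[11, 14] hi=[30, 40] -> (len(lo)=2, len(hi)=2, max(lo)=14)
Step 5: insert 19 -> lo=[11, 14, 19] hi=[30, 40] -> (len(lo)=3, len(hi)=2, max(lo)=19)
Step 6: insert 34 -> lo=[11, 14, 19] hi=[30, 34, 40] -> (len(lo)=3, len(hi)=3, max(lo)=19)
Step 7: insert 4 -> lo=[4, 11, 14, 19] hi=[30, 34, 40] -> (len(lo)=4, len(hi)=3, max(lo)=19)
Step 8: insert 10 -> lo=[4, 10, 11, 14] hi=[19, 30, 34, 40] -> (len(lo)=4, len(hi)=4, max(lo)=14)
Step 9: insert 50 -> lo=[4, 10, 11, 14, 19] hi=[30, 34, 40, 50] -> (len(lo)=5, len(hi)=4, max(lo)=19)
Step 10: insert 40 -> lo=[4, 10, 11, 14, 19] hi=[30, 34, 40, 40, 50] -> (len(lo)=5, len(hi)=5, max(lo)=19)

Answer: (1,0,40) (1,1,14) (2,1,30) (2,2,14) (3,2,19) (3,3,19) (4,3,19) (4,4,14) (5,4,19) (5,5,19)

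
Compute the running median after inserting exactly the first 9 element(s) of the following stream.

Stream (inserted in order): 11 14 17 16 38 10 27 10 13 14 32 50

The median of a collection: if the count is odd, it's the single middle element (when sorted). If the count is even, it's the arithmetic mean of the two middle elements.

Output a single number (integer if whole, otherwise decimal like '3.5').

Step 1: insert 11 -> lo=[11] (size 1, max 11) hi=[] (size 0) -> median=11
Step 2: insert 14 -> lo=[11] (size 1, max 11) hi=[14] (size 1, min 14) -> median=12.5
Step 3: insert 17 -> lo=[11, 14] (size 2, max 14) hi=[17] (size 1, min 17) -> median=14
Step 4: insert 16 -> lo=[11, 14] (size 2, max 14) hi=[16, 17] (size 2, min 16) -> median=15
Step 5: insert 38 -> lo=[11, 14, 16] (size 3, max 16) hi=[17, 38] (size 2, min 17) -> median=16
Step 6: insert 10 -> lo=[10, 11, 14] (size 3, max 14) hi=[16, 17, 38] (size 3, min 16) -> median=15
Step 7: insert 27 -> lo=[10, 11, 14, 16] (size 4, max 16) hi=[17, 27, 38] (size 3, min 17) -> median=16
Step 8: insert 10 -> lo=[10, 10, 11, 14] (size 4, max 14) hi=[16, 17, 27, 38] (size 4, min 16) -> median=15
Step 9: insert 13 -> lo=[10, 10, 11, 13, 14] (size 5, max 14) hi=[16, 17, 27, 38] (size 4, min 16) -> median=14

Answer: 14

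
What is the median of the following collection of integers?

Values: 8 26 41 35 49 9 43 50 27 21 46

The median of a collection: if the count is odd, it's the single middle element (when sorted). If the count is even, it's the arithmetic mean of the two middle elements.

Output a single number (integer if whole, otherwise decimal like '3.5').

Answer: 35

Derivation:
Step 1: insert 8 -> lo=[8] (size 1, max 8) hi=[] (size 0) -> median=8
Step 2: insert 26 -> lo=[8] (size 1, max 8) hi=[26] (size 1, min 26) -> median=17
Step 3: insert 41 -> lo=[8, 26] (size 2, max 26) hi=[41] (size 1, min 41) -> median=26
Step 4: insert 35 -> lo=[8, 26] (size 2, max 26) hi=[35, 41] (size 2, min 35) -> median=30.5
Step 5: insert 49 -> lo=[8, 26, 35] (size 3, max 35) hi=[41, 49] (size 2, min 41) -> median=35
Step 6: insert 9 -> lo=[8, 9, 26] (size 3, max 26) hi=[35, 41, 49] (size 3, min 35) -> median=30.5
Step 7: insert 43 -> lo=[8, 9, 26, 35] (size 4, max 35) hi=[41, 43, 49] (size 3, min 41) -> median=35
Step 8: insert 50 -> lo=[8, 9, 26, 35] (size 4, max 35) hi=[41, 43, 49, 50] (size 4, min 41) -> median=38
Step 9: insert 27 -> lo=[8, 9, 26, 27, 35] (size 5, max 35) hi=[41, 43, 49, 50] (size 4, min 41) -> median=35
Step 10: insert 21 -> lo=[8, 9, 21, 26, 27] (size 5, max 27) hi=[35, 41, 43, 49, 50] (size 5, min 35) -> median=31
Step 11: insert 46 -> lo=[8, 9, 21, 26, 27, 35] (size 6, max 35) hi=[41, 43, 46, 49, 50] (size 5, min 41) -> median=35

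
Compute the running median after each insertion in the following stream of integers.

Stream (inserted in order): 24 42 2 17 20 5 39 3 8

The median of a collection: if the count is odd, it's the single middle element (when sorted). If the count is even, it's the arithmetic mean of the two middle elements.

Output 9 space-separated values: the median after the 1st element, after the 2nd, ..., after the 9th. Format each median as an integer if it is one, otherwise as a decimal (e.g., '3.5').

Step 1: insert 24 -> lo=[24] (size 1, max 24) hi=[] (size 0) -> median=24
Step 2: insert 42 -> lo=[24] (size 1, max 24) hi=[42] (size 1, min 42) -> median=33
Step 3: insert 2 -> lo=[2, 24] (size 2, max 24) hi=[42] (size 1, min 42) -> median=24
Step 4: insert 17 -> lo=[2, 17] (size 2, max 17) hi=[24, 42] (size 2, min 24) -> median=20.5
Step 5: insert 20 -> lo=[2, 17, 20] (size 3, max 20) hi=[24, 42] (size 2, min 24) -> median=20
Step 6: insert 5 -> lo=[2, 5, 17] (size 3, max 17) hi=[20, 24, 42] (size 3, min 20) -> median=18.5
Step 7: insert 39 -> lo=[2, 5, 17, 20] (size 4, max 20) hi=[24, 39, 42] (size 3, min 24) -> median=20
Step 8: insert 3 -> lo=[2, 3, 5, 17] (size 4, max 17) hi=[20, 24, 39, 42] (size 4, min 20) -> median=18.5
Step 9: insert 8 -> lo=[2, 3, 5, 8, 17] (size 5, max 17) hi=[20, 24, 39, 42] (size 4, min 20) -> median=17

Answer: 24 33 24 20.5 20 18.5 20 18.5 17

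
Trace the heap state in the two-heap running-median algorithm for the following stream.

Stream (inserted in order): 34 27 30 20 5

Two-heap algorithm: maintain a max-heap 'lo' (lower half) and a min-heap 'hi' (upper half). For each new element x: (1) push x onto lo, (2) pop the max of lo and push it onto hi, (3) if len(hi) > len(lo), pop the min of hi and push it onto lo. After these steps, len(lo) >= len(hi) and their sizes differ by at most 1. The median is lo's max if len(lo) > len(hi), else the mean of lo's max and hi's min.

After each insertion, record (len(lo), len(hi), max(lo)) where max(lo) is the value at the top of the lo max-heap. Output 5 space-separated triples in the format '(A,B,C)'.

Answer: (1,0,34) (1,1,27) (2,1,30) (2,2,27) (3,2,27)

Derivation:
Step 1: insert 34 -> lo=[34] hi=[] -> (len(lo)=1, len(hi)=0, max(lo)=34)
Step 2: insert 27 -> lo=[27] hi=[34] -> (len(lo)=1, len(hi)=1, max(lo)=27)
Step 3: insert 30 -> lo=[27, 30] hi=[34] -> (len(lo)=2, len(hi)=1, max(lo)=30)
Step 4: insert 20 -> lo=[20, 27] hi=[30, 34] -> (len(lo)=2, len(hi)=2, max(lo)=27)
Step 5: insert 5 -> lo=[5, 20, 27] hi=[30, 34] -> (len(lo)=3, len(hi)=2, max(lo)=27)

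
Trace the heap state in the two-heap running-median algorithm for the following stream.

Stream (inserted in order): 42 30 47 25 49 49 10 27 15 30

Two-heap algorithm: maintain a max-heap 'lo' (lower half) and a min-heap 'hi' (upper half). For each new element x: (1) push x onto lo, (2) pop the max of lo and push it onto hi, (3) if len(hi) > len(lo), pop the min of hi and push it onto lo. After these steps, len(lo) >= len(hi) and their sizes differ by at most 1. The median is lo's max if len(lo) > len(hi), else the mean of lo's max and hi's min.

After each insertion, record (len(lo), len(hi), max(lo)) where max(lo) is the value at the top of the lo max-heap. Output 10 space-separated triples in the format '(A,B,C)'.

Step 1: insert 42 -> lo=[42] hi=[] -> (len(lo)=1, len(hi)=0, max(lo)=42)
Step 2: insert 30 -> lo=[30] hi=[42] -> (len(lo)=1, len(hi)=1, max(lo)=30)
Step 3: insert 47 -> lo=[30, 42] hi=[47] -> (len(lo)=2, len(hi)=1, max(lo)=42)
Step 4: insert 25 -> lo=[25, 30] hi=[42, 47] -> (len(lo)=2, len(hi)=2, max(lo)=30)
Step 5: insert 49 -> lo=[25, 30, 42] hi=[47, 49] -> (len(lo)=3, len(hi)=2, max(lo)=42)
Step 6: insert 49 -> lo=[25, 30, 42] hi=[47, 49, 49] -> (len(lo)=3, len(hi)=3, max(lo)=42)
Step 7: insert 10 -> lo=[10, 25, 30, 42] hi=[47, 49, 49] -> (len(lo)=4, len(hi)=3, max(lo)=42)
Step 8: insert 27 -> lo=[10, 25, 27, 30] hi=[42, 47, 49, 49] -> (len(lo)=4, len(hi)=4, max(lo)=30)
Step 9: insert 15 -> lo=[10, 15, 25, 27, 30] hi=[42, 47, 49, 49] -> (len(lo)=5, len(hi)=4, max(lo)=30)
Step 10: insert 30 -> lo=[10, 15, 25, 27, 30] hi=[30, 42, 47, 49, 49] -> (len(lo)=5, len(hi)=5, max(lo)=30)

Answer: (1,0,42) (1,1,30) (2,1,42) (2,2,30) (3,2,42) (3,3,42) (4,3,42) (4,4,30) (5,4,30) (5,5,30)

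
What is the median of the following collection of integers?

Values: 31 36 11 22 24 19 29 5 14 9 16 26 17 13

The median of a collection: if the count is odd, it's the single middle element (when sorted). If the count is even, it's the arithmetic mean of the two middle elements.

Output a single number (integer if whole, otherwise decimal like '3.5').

Step 1: insert 31 -> lo=[31] (size 1, max 31) hi=[] (size 0) -> median=31
Step 2: insert 36 -> lo=[31] (size 1, max 31) hi=[36] (size 1, min 36) -> median=33.5
Step 3: insert 11 -> lo=[11, 31] (size 2, max 31) hi=[36] (size 1, min 36) -> median=31
Step 4: insert 22 -> lo=[11, 22] (size 2, max 22) hi=[31, 36] (size 2, min 31) -> median=26.5
Step 5: insert 24 -> lo=[11, 22, 24] (size 3, max 24) hi=[31, 36] (size 2, min 31) -> median=24
Step 6: insert 19 -> lo=[11, 19, 22] (size 3, max 22) hi=[24, 31, 36] (size 3, min 24) -> median=23
Step 7: insert 29 -> lo=[11, 19, 22, 24] (size 4, max 24) hi=[29, 31, 36] (size 3, min 29) -> median=24
Step 8: insert 5 -> lo=[5, 11, 19, 22] (size 4, max 22) hi=[24, 29, 31, 36] (size 4, min 24) -> median=23
Step 9: insert 14 -> lo=[5, 11, 14, 19, 22] (size 5, max 22) hi=[24, 29, 31, 36] (size 4, min 24) -> median=22
Step 10: insert 9 -> lo=[5, 9, 11, 14, 19] (size 5, max 19) hi=[22, 24, 29, 31, 36] (size 5, min 22) -> median=20.5
Step 11: insert 16 -> lo=[5, 9, 11, 14, 16, 19] (size 6, max 19) hi=[22, 24, 29, 31, 36] (size 5, min 22) -> median=19
Step 12: insert 26 -> lo=[5, 9, 11, 14, 16, 19] (size 6, max 19) hi=[22, 24, 26, 29, 31, 36] (size 6, min 22) -> median=20.5
Step 13: insert 17 -> lo=[5, 9, 11, 14, 16, 17, 19] (size 7, max 19) hi=[22, 24, 26, 29, 31, 36] (size 6, min 22) -> median=19
Step 14: insert 13 -> lo=[5, 9, 11, 13, 14, 16, 17] (size 7, max 17) hi=[19, 22, 24, 26, 29, 31, 36] (size 7, min 19) -> median=18

Answer: 18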